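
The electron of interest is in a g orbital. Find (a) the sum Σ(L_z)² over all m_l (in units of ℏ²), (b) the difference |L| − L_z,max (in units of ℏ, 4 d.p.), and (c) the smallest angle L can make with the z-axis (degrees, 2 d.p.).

For a g orbital, l = 4.
Σ m_l² = 60, so Σ(L_z)² = 60 ℏ².
|L| − L_z,max = (2√5 − 4)ℏ ≈ 0.4721ℏ.
cos θ_min = 4/√20, so θ_min ≈ 26.57°.

Σ(L_z)² = 60 ℏ²; |L|−L_z,max ≈ 0.4721ℏ; θ_min ≈ 26.57°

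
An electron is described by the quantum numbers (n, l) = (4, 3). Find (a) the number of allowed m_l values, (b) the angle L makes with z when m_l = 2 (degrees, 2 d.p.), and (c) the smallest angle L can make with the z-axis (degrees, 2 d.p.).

There are 2l+1 = 7 values of m_l.
For m_l = 2: cos θ = 2/√12, θ ≈ 54.74°.
cos θ_min = 3/√12, so θ_min ≈ 30.00°.

7 values; θ(m_l=2) ≈ 54.74°; θ_min ≈ 30.00°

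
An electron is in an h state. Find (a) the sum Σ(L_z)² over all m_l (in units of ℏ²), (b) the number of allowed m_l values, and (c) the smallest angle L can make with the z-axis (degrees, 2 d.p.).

Σ(L_z)² = 110 ℏ²; 11 values; θ_min ≈ 24.09°

The letter h corresponds to l = 5.
Σ m_l² = 110, so Σ(L_z)² = 110 ℏ².
There are 2l+1 = 11 values of m_l.
cos θ_min = 5/√30, so θ_min ≈ 24.09°.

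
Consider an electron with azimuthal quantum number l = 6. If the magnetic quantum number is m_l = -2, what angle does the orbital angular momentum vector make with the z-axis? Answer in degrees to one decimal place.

θ ≈ 108.0°

|L|² = l(l+1)ℏ² = 42ℏ², so |L| = √42 ℏ.
L_z = m_l ℏ = −2ℏ.
cos θ = L_z/|L| = -2/√42, so θ ≈ 108.0°.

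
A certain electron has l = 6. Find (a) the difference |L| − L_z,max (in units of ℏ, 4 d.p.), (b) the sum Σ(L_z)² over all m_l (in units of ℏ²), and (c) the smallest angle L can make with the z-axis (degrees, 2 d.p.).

|L| − L_z,max = (√42 − 6)ℏ ≈ 0.4807ℏ.
Σ m_l² = 182, so Σ(L_z)² = 182 ℏ².
cos θ_min = 6/√42, so θ_min ≈ 22.21°.

|L|−L_z,max ≈ 0.4807ℏ; Σ(L_z)² = 182 ℏ²; θ_min ≈ 22.21°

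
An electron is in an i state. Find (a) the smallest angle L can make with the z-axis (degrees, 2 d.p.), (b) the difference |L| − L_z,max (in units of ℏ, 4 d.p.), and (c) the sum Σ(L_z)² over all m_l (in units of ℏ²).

θ_min ≈ 22.21°; |L|−L_z,max ≈ 0.4807ℏ; Σ(L_z)² = 182 ℏ²

For an i orbital, l = 6.
cos θ_min = 6/√42, so θ_min ≈ 22.21°.
|L| − L_z,max = (√42 − 6)ℏ ≈ 0.4807ℏ.
Σ m_l² = 182, so Σ(L_z)² = 182 ℏ².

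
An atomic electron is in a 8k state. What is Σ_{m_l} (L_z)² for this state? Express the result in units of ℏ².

The 8k subshell has l = 7.
m_l runs from −7 to 7, i.e. {-7, -6, -5, -4, -3, -2, -1, 0, 1, 2, 3, 4, 5, 6, 7}.
Σ m_l² = 2·(1 + 4 + 9 + 16 + 25 + 36 + 49) = 280.

Σ(L_z)² = 280 ℏ²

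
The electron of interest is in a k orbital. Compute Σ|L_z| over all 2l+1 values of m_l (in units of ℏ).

Σ|L_z| = 56 ℏ

The letter k corresponds to l = 7.
m_l ∈ {-7, -6, -5, -4, -3, -2, -1, 0, 1, 2, 3, 4, 5, 6, 7}.
Σ|m_l| = 2(1+2+…+7) = 56.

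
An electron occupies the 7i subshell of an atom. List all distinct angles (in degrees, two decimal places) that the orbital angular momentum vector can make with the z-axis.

θ ∈ {22.21°, 39.51°, 51.89°, 62.42°, 72.02°, 81.12°, 90.00°, 98.88°, 107.98°, 117.58°, 128.11°, 140.49°, 157.79°}

The 7i subshell has l = 6.
|L|² = l(l+1)ℏ² = 42ℏ², so |L| = √42 ℏ.
cos θ = m_l/√42 for each m_l ∈ {-6, -5, -4, -3, -2, -1, 0, 1, 2, 3, 4, 5, 6}.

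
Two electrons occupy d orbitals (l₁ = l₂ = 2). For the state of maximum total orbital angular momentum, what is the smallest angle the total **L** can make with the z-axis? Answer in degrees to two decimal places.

The total orbital quantum number L ranges from |l₁ − l₂| to l₁ + l₂ in integer steps.
Allowed values: L = 0, 1, 2, 3, 4.
The maximum is L = 4, with |L_tot| = ℏ√(4·5) = 2√5 ℏ.
The minimum angle with z is arccos(4/√20) ≈ 26.57°.

θ_min ≈ 26.57°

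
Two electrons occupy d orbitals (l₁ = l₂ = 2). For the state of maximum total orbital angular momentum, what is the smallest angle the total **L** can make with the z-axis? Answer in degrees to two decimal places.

θ_min ≈ 26.57°

L runs from |2 − 2| = 0 to 2 + 2 = 4.
Allowed values: L = 0, 1, 2, 3, 4.
The maximum is L = 4, with |L_tot| = ℏ√(4·5) = 2√5 ℏ.
The minimum angle with z is arccos(4/√20) ≈ 26.57°.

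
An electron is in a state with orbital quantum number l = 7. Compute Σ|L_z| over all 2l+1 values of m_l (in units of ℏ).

Σ|L_z| = 56 ℏ

m_l ∈ {-7, -6, -5, -4, -3, -2, -1, 0, 1, 2, 3, 4, 5, 6, 7}.
Σ|m_l| = l(l+1) = 56.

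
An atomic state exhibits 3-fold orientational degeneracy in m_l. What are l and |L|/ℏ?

l = 1, |L| = √2 ℏ ≈ 1.414ℏ

2l + 1 = 3 ⇒ l = 1.
Then |L| = √(l(l+1)) ℏ = √2 ℏ.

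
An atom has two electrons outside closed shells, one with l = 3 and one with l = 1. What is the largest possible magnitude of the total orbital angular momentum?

|L_tot|_max = 2√5 ℏ ≈ 4.472ℏ

The total orbital quantum number L ranges from |l₁ − l₂| to l₁ + l₂ in integer steps.
So L can be 2, 3, 4.
The largest magnitude corresponds to L = 4: |L_tot| = ℏ√(4·5) = 2√5 ℏ.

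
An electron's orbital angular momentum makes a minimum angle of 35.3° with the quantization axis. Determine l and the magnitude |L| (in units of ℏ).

At minimum angle, m_l = l, so cos θ = l/√(l(l+1)); cos²θ = l/(l+1) = 0.6661.
Solving: l = 2.
Then |L| = ℏ√(2·3) = √6 ℏ.

l = 2, |L| = √6 ℏ ≈ 2.449ℏ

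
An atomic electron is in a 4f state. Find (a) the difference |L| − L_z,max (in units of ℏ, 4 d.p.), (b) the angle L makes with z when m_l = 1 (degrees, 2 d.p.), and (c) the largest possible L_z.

|L|−L_z,max ≈ 0.4641ℏ; θ(m_l=1) ≈ 73.22°; L_z,max = 3ℏ

4f means n = 4, l = 3.
|L| − L_z,max = (2√3 − 3)ℏ ≈ 0.4641ℏ.
For m_l = 1: cos θ = 1/√12, θ ≈ 73.22°.
L_z,max = lℏ = 3ℏ.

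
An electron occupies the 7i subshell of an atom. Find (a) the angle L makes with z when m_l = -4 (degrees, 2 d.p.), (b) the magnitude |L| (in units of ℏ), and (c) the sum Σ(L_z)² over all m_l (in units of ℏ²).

θ(m_l=-4) ≈ 128.11°; |L| = √42 ℏ ≈ 6.481ℏ; Σ(L_z)² = 182 ℏ²

For 7i, l = 6.
For m_l = -4: cos θ = -4/√42, θ ≈ 128.11°.
|L| = ℏ√(6·7) = √42 ℏ ≈ 6.481ℏ.
Σ m_l² = 182, so Σ(L_z)² = 182 ℏ².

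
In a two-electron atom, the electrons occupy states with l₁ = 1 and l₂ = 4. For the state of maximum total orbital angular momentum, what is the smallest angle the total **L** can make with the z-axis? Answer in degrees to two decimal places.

The total orbital quantum number L ranges from |l₁ − l₂| to l₁ + l₂ in integer steps.
L ∈ {3, 4, 5}.
The maximum is L = 5, with |L_tot| = ℏ√(5·6) = √30 ℏ.
The minimum angle with z is arccos(5/√30) ≈ 24.09°.

θ_min ≈ 24.09°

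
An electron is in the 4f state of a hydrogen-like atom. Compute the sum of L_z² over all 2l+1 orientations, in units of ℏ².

Σ(L_z)² = 28 ℏ²

The 4f subshell has l = 3.
m_l runs from −3 to 3, i.e. {-3, -2, -1, 0, 1, 2, 3}.
Σ m_l² = 2·(1 + 4 + 9) = 28.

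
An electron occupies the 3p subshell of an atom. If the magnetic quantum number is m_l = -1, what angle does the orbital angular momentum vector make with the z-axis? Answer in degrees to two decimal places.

θ ≈ 135.00°

The 3p subshell has l = 1.
|L|² = l(l+1)ℏ² = 2ℏ², so |L| = √2 ℏ.
L_z = m_l ℏ = −1ℏ.
cos θ = L_z/|L| = -1/√2, so θ ≈ 135.00°.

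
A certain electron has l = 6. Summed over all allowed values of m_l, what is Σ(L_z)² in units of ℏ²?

m_l runs from −6 to 6, i.e. {-6, -5, -4, -3, -2, -1, 0, 1, 2, 3, 4, 5, 6}.
Σ m_l² = l(l+1)(2l+1)/3 = 6·7·13/3 = 182.

Σ(L_z)² = 182 ℏ²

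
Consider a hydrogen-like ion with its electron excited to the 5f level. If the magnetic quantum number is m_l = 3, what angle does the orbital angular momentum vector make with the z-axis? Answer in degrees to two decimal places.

The 5f level has l = 3.
|L| = √(l(l+1)) ℏ = 2√3 ℏ.
L_z = m_l ℏ = 3ℏ.
cos θ = L_z/|L| = 3/√12, so θ ≈ 30.00°.

θ ≈ 30.00°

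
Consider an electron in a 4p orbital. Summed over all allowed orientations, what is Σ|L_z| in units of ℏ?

For 4p, l = 1.
The allowed m_l values are -1, 0, 1.
Σ|m_l| = 2·1(1+1)/2 = 2.

Σ|L_z| = 2 ℏ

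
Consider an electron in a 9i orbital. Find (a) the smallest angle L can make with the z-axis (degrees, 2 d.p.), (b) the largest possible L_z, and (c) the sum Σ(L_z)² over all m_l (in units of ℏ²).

The 9i subshell has l = 6.
cos θ_min = 6/√42, so θ_min ≈ 22.21°.
L_z,max = lℏ = 6ℏ.
Σ m_l² = 182, so Σ(L_z)² = 182 ℏ².

θ_min ≈ 22.21°; L_z,max = 6ℏ; Σ(L_z)² = 182 ℏ²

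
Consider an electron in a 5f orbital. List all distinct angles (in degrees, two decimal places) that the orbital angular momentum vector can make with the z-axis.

For 5f, l = 3.
|L|² = l(l+1)ℏ² = 12ℏ², so |L| = 2√3 ℏ.
cos θ = m_l/√12 for each m_l ∈ {-3, -2, -1, 0, 1, 2, 3}.

θ ∈ {30.00°, 54.74°, 73.22°, 90.00°, 106.78°, 125.26°, 150.00°}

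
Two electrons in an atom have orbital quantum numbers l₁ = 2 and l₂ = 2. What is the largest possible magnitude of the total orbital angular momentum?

By the triangle rule, |l₁ − l₂| ≤ L ≤ l₁ + l₂.
L ∈ {0, 1, 2, 3, 4}.
The largest magnitude corresponds to L = 4: |L_tot| = ℏ√(4·5) = 2√5 ℏ.

|L_tot|_max = 2√5 ℏ ≈ 4.472ℏ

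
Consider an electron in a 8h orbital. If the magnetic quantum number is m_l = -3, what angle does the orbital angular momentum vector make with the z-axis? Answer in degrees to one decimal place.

8h means n = 8, l = 5.
|L|² = l(l+1)ℏ² = 30ℏ², so |L| = √30 ℏ.
L_z = m_l ℏ = −3ℏ.
cos θ = L_z/|L| = -3/√30, so θ ≈ 123.2°.

θ ≈ 123.2°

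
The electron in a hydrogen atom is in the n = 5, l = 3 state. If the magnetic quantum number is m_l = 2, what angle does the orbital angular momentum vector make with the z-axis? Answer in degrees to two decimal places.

θ ≈ 54.74°

|L|² = l(l+1)ℏ² = 12ℏ², so |L| = 2√3 ℏ.
L_z = m_l ℏ = 2ℏ.
cos θ = L_z/|L| = 2/√12, so θ ≈ 54.74°.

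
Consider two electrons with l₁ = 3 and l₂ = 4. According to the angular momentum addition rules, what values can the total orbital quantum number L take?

L = 1, 2, 3, 4, 5, 6, 7

L runs from |3 − 4| = 1 to 3 + 4 = 7.
Allowed values: L = 1, 2, 3, 4, 5, 6, 7.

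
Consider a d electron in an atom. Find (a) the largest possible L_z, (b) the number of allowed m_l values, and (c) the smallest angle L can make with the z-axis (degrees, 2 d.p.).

L_z,max = 2ℏ; 5 values; θ_min ≈ 35.26°

For a d orbital, l = 2.
L_z,max = lℏ = 2ℏ.
There are 2l+1 = 5 values of m_l.
cos θ_min = 2/√6, so θ_min ≈ 35.26°.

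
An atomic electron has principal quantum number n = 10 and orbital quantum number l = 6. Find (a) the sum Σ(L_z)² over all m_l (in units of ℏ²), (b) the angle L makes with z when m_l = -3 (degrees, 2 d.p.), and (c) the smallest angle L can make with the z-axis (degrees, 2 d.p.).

Σ m_l² = 182, so Σ(L_z)² = 182 ℏ².
For m_l = -3: cos θ = -3/√42, θ ≈ 117.58°.
cos θ_min = 6/√42, so θ_min ≈ 22.21°.

Σ(L_z)² = 182 ℏ²; θ(m_l=-3) ≈ 117.58°; θ_min ≈ 22.21°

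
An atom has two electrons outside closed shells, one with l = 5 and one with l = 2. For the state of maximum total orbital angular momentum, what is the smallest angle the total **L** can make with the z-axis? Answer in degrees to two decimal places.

θ_min ≈ 20.70°

By the triangle rule, |l₁ − l₂| ≤ L ≤ l₁ + l₂.
So L can be 3, 4, 5, 6, 7.
The maximum is L = 7, with |L_tot| = ℏ√(7·8) = 2√14 ℏ.
The minimum angle with z is arccos(7/√56) ≈ 20.70°.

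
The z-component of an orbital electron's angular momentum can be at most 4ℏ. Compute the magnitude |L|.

The maximum L_z equals lℏ, giving l = 4.
Then |L| = ℏ√(4·5) = 2√5 ℏ.

|L| = 2√5 ℏ ≈ 4.472ℏ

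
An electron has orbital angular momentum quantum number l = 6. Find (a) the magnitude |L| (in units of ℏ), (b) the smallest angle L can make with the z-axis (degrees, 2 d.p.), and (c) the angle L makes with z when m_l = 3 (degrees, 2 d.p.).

|L| = √42 ℏ ≈ 6.481ℏ; θ_min ≈ 22.21°; θ(m_l=3) ≈ 62.42°

|L| = ℏ√(6·7) = √42 ℏ ≈ 6.481ℏ.
cos θ_min = 6/√42, so θ_min ≈ 22.21°.
For m_l = 3: cos θ = 3/√42, θ ≈ 62.42°.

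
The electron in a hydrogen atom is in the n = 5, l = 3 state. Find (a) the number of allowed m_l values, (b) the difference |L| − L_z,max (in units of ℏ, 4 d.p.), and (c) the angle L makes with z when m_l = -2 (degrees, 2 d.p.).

There are 2l+1 = 7 values of m_l.
|L| − L_z,max = (2√3 − 3)ℏ ≈ 0.4641ℏ.
For m_l = -2: cos θ = -2/√12, θ ≈ 125.26°.

7 values; |L|−L_z,max ≈ 0.4641ℏ; θ(m_l=-2) ≈ 125.26°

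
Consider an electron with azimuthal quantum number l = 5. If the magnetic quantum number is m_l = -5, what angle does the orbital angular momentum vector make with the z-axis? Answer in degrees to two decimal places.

|L| = √(l(l+1)) ℏ = √30 ℏ.
L_z = m_l ℏ = −5ℏ.
cos θ = L_z/|L| = -5/√30, so θ ≈ 155.91°.

θ ≈ 155.91°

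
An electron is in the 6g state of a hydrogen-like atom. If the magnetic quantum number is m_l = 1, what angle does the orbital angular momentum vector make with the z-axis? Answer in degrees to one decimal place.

θ ≈ 77.1°

6g means n = 6, l = 4.
|L| = √(l(l+1)) ℏ = 2√5 ℏ.
L_z = m_l ℏ = 1ℏ.
cos θ = L_z/|L| = 1/√20, so θ ≈ 77.1°.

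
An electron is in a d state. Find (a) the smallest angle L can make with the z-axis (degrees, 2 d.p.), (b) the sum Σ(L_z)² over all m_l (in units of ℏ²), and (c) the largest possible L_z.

θ_min ≈ 35.26°; Σ(L_z)² = 10 ℏ²; L_z,max = 2ℏ

For a d orbital, l = 2.
cos θ_min = 2/√6, so θ_min ≈ 35.26°.
Σ m_l² = 10, so Σ(L_z)² = 10 ℏ².
L_z,max = lℏ = 2ℏ.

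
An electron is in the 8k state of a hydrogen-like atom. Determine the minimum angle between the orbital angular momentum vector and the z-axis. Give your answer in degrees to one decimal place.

θ_min ≈ 20.7°

The 8k subshell has l = 7.
|L| = ℏ√(l(l+1)) = 2√14 ℏ.
The smallest angle corresponds to the largest L_z, i.e. m_l = l = 7, giving L_z = 7ℏ.
cos θ_min = 7/√56, so θ_min ≈ 20.7°.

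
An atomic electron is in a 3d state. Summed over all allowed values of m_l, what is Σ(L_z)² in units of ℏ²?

Σ(L_z)² = 10 ℏ²

3d means n = 3, l = 2.
m_l runs from −2 to 2, i.e. {-2, -1, 0, 1, 2}.
Σ m_l² = 2·(1 + 4) = 10.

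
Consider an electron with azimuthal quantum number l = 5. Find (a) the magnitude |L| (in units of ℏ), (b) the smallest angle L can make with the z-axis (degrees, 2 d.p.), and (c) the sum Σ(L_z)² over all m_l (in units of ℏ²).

|L| = ℏ√(5·6) = √30 ℏ ≈ 5.477ℏ.
cos θ_min = 5/√30, so θ_min ≈ 24.09°.
Σ m_l² = 110, so Σ(L_z)² = 110 ℏ².

|L| = √30 ℏ ≈ 5.477ℏ; θ_min ≈ 24.09°; Σ(L_z)² = 110 ℏ²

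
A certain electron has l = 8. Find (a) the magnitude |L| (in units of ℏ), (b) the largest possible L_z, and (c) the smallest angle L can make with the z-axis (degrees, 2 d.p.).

|L| = 6√2 ℏ ≈ 8.485ℏ; L_z,max = 8ℏ; θ_min ≈ 19.47°

|L| = ℏ√(8·9) = 6√2 ℏ ≈ 8.485ℏ.
L_z,max = lℏ = 8ℏ.
cos θ_min = 8/√72, so θ_min ≈ 19.47°.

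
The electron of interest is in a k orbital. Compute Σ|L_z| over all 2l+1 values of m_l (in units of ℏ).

For a k orbital, l = 7.
m_l ∈ {-7, -6, -5, -4, -3, -2, -1, 0, 1, 2, 3, 4, 5, 6, 7}.
Σ|m_l| = 2(1+2+…+7) = 56.

Σ|L_z| = 56 ℏ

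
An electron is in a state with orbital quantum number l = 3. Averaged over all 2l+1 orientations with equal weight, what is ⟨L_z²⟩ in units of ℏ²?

⟨L_z²⟩ = 4 ℏ²

The allowed m_l values are -3, -2, -1, 0, 1, 2, 3.
⟨L_z²⟩ = ℏ²·l(l+1)/3 = 4ℏ².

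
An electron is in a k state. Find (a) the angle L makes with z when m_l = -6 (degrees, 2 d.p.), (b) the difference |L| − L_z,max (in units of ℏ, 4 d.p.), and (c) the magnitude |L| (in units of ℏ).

A k state has l = 7.
For m_l = -6: cos θ = -6/√56, θ ≈ 143.30°.
|L| − L_z,max = (2√14 − 7)ℏ ≈ 0.4833ℏ.
|L| = ℏ√(7·8) = 2√14 ℏ ≈ 7.483ℏ.

θ(m_l=-6) ≈ 143.30°; |L|−L_z,max ≈ 0.4833ℏ; |L| = 2√14 ℏ ≈ 7.483ℏ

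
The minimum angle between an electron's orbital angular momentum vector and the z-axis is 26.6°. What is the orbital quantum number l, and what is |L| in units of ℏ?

cos θ_min = l/√(l(l+1)) = √(l/(l+1)), so l/(l+1) = cos²(26.6°) = 0.7995.
l = cos²θ/sin²θ ≈ 4.
Then |L| = ℏ√(4·5) = 2√5 ℏ.

l = 4, |L| = 2√5 ℏ ≈ 4.472ℏ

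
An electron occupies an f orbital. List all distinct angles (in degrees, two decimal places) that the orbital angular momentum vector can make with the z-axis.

For an f orbital, l = 3.
|L|² = l(l+1)ℏ² = 12ℏ², so |L| = 2√3 ℏ.
cos θ = m_l/√12 for each m_l ∈ {-3, -2, -1, 0, 1, 2, 3}.

θ ∈ {30.00°, 54.74°, 73.22°, 90.00°, 106.78°, 125.26°, 150.00°}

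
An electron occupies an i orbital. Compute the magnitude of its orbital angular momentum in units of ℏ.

|L| = √42 ℏ ≈ 6.481ℏ

The letter i corresponds to l = 6.
|L| = ℏ√(l(l+1)) = ℏ√(6·7) = √42 ℏ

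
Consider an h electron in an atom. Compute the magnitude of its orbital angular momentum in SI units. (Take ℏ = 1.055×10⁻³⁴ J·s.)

|L| = 5.778×10⁻³⁴ J·s

H corresponds to l = 5.
|L| = ℏ√(l(l+1)) = ℏ√(5·6) = √30 ℏ
Numerically, |L| = 5.477 × (1.055×10⁻³⁴ J·s) = 5.778×10⁻³⁴ J·s.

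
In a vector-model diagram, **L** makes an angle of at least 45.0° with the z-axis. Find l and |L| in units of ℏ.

l = 1, |L| = √2 ℏ ≈ 1.414ℏ

cos²θ_min = l/(l+1) = 0.5000.
l = cos²θ/sin²θ ≈ 1.
Then |L| = ℏ√(1·2) = √2 ℏ.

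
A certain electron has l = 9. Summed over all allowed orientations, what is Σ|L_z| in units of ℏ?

Σ|L_z| = 90 ℏ

m_l ∈ {-9, -8, -7, -6, -5, -4, -3, -2, -1, 0, 1, 2, 3, 4, 5, 6, 7, 8, 9}.
Σ|m_l| = 2·9(9+1)/2 = 90.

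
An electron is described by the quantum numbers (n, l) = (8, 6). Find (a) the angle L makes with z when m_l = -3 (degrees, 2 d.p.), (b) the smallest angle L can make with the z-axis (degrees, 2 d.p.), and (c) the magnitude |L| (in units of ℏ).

θ(m_l=-3) ≈ 117.58°; θ_min ≈ 22.21°; |L| = √42 ℏ ≈ 6.481ℏ

For m_l = -3: cos θ = -3/√42, θ ≈ 117.58°.
cos θ_min = 6/√42, so θ_min ≈ 22.21°.
|L| = ℏ√(6·7) = √42 ℏ ≈ 6.481ℏ.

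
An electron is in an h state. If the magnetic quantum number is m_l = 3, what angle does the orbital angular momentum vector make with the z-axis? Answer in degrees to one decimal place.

θ ≈ 56.8°

An h state has l = 5.
|L| = √(l(l+1)) ℏ = √30 ℏ.
L_z = m_l ℏ = 3ℏ.
cos θ = L_z/|L| = 3/√30, so θ ≈ 56.8°.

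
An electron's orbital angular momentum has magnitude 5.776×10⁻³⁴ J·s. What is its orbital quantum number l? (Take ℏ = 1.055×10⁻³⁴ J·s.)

Dividing by ℏ: |L|/ℏ ≈ 5.475.
Set l(l+1) = 29.97; the integer solution is l = 5.

l = 5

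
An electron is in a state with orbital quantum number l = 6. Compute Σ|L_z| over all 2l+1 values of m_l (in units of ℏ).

Σ|L_z| = 42 ℏ

m_l runs from −6 to 6, i.e. {-6, -5, -4, -3, -2, -1, 0, 1, 2, 3, 4, 5, 6}.
Σ|m_l| = 2·6(6+1)/2 = 42.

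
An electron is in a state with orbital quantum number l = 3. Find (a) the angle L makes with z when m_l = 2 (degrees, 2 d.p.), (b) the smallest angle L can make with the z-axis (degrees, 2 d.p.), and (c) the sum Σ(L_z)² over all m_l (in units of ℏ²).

θ(m_l=2) ≈ 54.74°; θ_min ≈ 30.00°; Σ(L_z)² = 28 ℏ²

For m_l = 2: cos θ = 2/√12, θ ≈ 54.74°.
cos θ_min = 3/√12, so θ_min ≈ 30.00°.
Σ m_l² = 28, so Σ(L_z)² = 28 ℏ².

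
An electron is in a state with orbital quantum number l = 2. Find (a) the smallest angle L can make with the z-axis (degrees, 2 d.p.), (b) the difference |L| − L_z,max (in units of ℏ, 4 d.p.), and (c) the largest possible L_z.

θ_min ≈ 35.26°; |L|−L_z,max ≈ 0.4495ℏ; L_z,max = 2ℏ

cos θ_min = 2/√6, so θ_min ≈ 35.26°.
|L| − L_z,max = (√6 − 2)ℏ ≈ 0.4495ℏ.
L_z,max = lℏ = 2ℏ.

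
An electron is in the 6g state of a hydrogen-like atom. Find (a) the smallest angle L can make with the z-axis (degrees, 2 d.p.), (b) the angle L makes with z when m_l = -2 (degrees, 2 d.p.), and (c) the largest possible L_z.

6g means n = 6, l = 4.
cos θ_min = 4/√20, so θ_min ≈ 26.57°.
For m_l = -2: cos θ = -2/√20, θ ≈ 116.57°.
L_z,max = lℏ = 4ℏ.

θ_min ≈ 26.57°; θ(m_l=-2) ≈ 116.57°; L_z,max = 4ℏ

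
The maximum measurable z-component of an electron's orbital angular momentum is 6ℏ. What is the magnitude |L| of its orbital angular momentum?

|L| = √42 ℏ ≈ 6.481ℏ

L_z,max = lℏ, so l = 6.
Then |L| = ℏ√(6·7) = √42 ℏ.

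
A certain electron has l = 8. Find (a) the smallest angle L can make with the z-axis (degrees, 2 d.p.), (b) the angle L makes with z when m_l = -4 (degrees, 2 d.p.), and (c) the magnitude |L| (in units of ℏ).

cos θ_min = 8/√72, so θ_min ≈ 19.47°.
For m_l = -4: cos θ = -4/√72, θ ≈ 118.13°.
|L| = ℏ√(8·9) = 6√2 ℏ ≈ 8.485ℏ.

θ_min ≈ 19.47°; θ(m_l=-4) ≈ 118.13°; |L| = 6√2 ℏ ≈ 8.485ℏ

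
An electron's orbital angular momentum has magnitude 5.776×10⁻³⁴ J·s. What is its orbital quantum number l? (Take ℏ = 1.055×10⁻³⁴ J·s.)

l = 5

Dividing by ℏ: |L|/ℏ ≈ 5.475.
(|L|/ℏ)² = l(l+1) ≈ 29.97 ⇒ l = 5.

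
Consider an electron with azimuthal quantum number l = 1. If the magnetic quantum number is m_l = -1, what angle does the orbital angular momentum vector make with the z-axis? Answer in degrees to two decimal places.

θ ≈ 135.00°

|L|² = l(l+1)ℏ² = 2ℏ², so |L| = √2 ℏ.
L_z = m_l ℏ = −1ℏ.
cos θ = L_z/|L| = -1/√2, so θ ≈ 135.00°.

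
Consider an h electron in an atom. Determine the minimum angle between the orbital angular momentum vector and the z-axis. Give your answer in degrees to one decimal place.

θ_min ≈ 24.1°

For an h orbital, l = 5.
|L| = √(l(l+1)) ℏ = √30 ℏ.
The smallest angle corresponds to the largest L_z, i.e. m_l = l = 5, giving L_z = 5ℏ.
cos θ_min = 5/√30, so θ_min ≈ 24.1°.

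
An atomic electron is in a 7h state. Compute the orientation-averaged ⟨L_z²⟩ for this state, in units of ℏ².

⟨L_z²⟩ = 10 ℏ²

The 7h subshell has l = 5.
m_l ∈ {-5, -4, -3, -2, -1, 0, 1, 2, 3, 4, 5}.
⟨L_z²⟩ = ℏ²·l(l+1)/3 = 10ℏ².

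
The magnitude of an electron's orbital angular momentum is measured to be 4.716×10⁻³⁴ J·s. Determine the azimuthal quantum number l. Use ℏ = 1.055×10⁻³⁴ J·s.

|L|/ℏ = (4.716×10⁻³⁴)/(1.055×10⁻³⁴) ≈ 4.470.
Set l(l+1) = 19.98; the integer solution is l = 4.

l = 4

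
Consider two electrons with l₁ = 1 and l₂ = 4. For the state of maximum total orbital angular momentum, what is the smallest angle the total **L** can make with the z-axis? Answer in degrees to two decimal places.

L runs from |1 − 4| = 3 to 1 + 4 = 5.
L ∈ {3, 4, 5}.
The maximum is L = 5, with |L_tot| = ℏ√(5·6) = √30 ℏ.
The minimum angle with z is arccos(5/√30) ≈ 24.09°.

θ_min ≈ 24.09°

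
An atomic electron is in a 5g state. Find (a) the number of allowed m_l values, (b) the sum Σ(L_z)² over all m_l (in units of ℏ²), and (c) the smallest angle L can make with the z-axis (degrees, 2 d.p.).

The 5g subshell has l = 4.
There are 2l+1 = 9 values of m_l.
Σ m_l² = 60, so Σ(L_z)² = 60 ℏ².
cos θ_min = 4/√20, so θ_min ≈ 26.57°.

9 values; Σ(L_z)² = 60 ℏ²; θ_min ≈ 26.57°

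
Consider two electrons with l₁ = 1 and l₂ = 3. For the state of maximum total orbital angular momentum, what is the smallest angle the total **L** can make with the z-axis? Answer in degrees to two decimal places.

θ_min ≈ 26.57°

L runs from |1 − 3| = 2 to 1 + 3 = 4.
L ∈ {2, 3, 4}.
The maximum is L = 4, with |L_tot| = ℏ√(4·5) = 2√5 ℏ.
The minimum angle with z is arccos(4/√20) ≈ 26.57°.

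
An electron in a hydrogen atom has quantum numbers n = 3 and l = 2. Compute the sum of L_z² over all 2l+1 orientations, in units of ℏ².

The allowed m_l values are -2, -1, 0, 1, 2.
Σ m_l² = l(l+1)(2l+1)/3 = 2·3·5/3 = 10.

Σ(L_z)² = 10 ℏ²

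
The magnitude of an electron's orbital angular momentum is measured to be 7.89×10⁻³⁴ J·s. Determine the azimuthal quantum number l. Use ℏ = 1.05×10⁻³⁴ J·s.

l = 7

In units of ℏ, |L| ≈ 7.514.
l(l+1) ≈ 7.514² ≈ 56.46, so l = 7.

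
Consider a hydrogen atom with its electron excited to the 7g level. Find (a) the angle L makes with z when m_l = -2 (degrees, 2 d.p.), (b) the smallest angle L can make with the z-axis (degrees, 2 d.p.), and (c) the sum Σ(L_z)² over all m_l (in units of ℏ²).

θ(m_l=-2) ≈ 116.57°; θ_min ≈ 26.57°; Σ(L_z)² = 60 ℏ²

The 7g level has l = 4.
For m_l = -2: cos θ = -2/√20, θ ≈ 116.57°.
cos θ_min = 4/√20, so θ_min ≈ 26.57°.
Σ m_l² = 60, so Σ(L_z)² = 60 ℏ².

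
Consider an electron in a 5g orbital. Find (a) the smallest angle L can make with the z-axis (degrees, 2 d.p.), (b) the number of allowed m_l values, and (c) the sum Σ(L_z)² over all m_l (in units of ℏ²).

5g means n = 5, l = 4.
cos θ_min = 4/√20, so θ_min ≈ 26.57°.
There are 2l+1 = 9 values of m_l.
Σ m_l² = 60, so Σ(L_z)² = 60 ℏ².

θ_min ≈ 26.57°; 9 values; Σ(L_z)² = 60 ℏ²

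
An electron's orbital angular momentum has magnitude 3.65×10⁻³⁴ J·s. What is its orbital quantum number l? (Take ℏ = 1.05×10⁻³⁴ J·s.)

Dividing by ℏ: |L|/ℏ ≈ 3.476.
(|L|/ℏ)² = l(l+1) ≈ 12.08 ⇒ l = 3.

l = 3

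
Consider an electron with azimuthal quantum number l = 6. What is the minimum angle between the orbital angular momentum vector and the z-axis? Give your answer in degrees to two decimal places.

|L| = ℏ√(l(l+1)) = √42 ℏ.
The smallest angle corresponds to the largest L_z, i.e. m_l = l = 6, giving L_z = 6ℏ.
cos θ_min = 6/√42, so θ_min ≈ 22.21°.

θ_min ≈ 22.21°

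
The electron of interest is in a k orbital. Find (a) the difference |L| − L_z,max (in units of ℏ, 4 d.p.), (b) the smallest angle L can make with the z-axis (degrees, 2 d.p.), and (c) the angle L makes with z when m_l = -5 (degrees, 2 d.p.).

K corresponds to l = 7.
|L| − L_z,max = (2√14 − 7)ℏ ≈ 0.4833ℏ.
cos θ_min = 7/√56, so θ_min ≈ 20.70°.
For m_l = -5: cos θ = -5/√56, θ ≈ 131.92°.

|L|−L_z,max ≈ 0.4833ℏ; θ_min ≈ 20.70°; θ(m_l=-5) ≈ 131.92°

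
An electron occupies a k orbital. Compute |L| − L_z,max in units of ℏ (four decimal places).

|L| − L_z,max ≈ 0.4833ℏ

For a k orbital, l = 7.
|L| = 2√14 ℏ ≈ 7.4833ℏ, while L_z,max = lℏ = 7ℏ.
The difference is (2√14 − 7)ℏ ≈ 0.4833ℏ.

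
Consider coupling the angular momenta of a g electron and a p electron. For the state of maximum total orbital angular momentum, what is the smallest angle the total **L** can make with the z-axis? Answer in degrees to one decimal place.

θ_min ≈ 24.1°

Angular momentum addition gives L = |l₁ − l₂|, …, l₁ + l₂.
L ∈ {3, 4, 5}.
The maximum is L = 5, with |L_tot| = ℏ√(5·6) = √30 ℏ.
The minimum angle with z is arccos(5/√30) ≈ 24.1°.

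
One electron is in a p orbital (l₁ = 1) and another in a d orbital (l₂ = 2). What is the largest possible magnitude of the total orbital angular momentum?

By the triangle rule, |l₁ − l₂| ≤ L ≤ l₁ + l₂.
So L can be 1, 2, 3.
The largest magnitude corresponds to L = 3: |L_tot| = ℏ√(3·4) = 2√3 ℏ.

|L_tot|_max = 2√3 ℏ ≈ 3.464ℏ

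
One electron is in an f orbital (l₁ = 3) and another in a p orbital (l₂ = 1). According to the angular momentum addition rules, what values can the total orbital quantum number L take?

By the triangle rule, |l₁ − l₂| ≤ L ≤ l₁ + l₂.
So L can be 2, 3, 4.

L = 2, 3, 4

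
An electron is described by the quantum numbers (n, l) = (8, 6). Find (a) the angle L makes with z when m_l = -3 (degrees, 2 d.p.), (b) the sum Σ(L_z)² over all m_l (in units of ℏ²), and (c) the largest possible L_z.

θ(m_l=-3) ≈ 117.58°; Σ(L_z)² = 182 ℏ²; L_z,max = 6ℏ

For m_l = -3: cos θ = -3/√42, θ ≈ 117.58°.
Σ m_l² = 182, so Σ(L_z)² = 182 ℏ².
L_z,max = lℏ = 6ℏ.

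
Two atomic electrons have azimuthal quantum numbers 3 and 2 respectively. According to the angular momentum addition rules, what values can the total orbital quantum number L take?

L = 1, 2, 3, 4, 5

By the triangle rule, |l₁ − l₂| ≤ L ≤ l₁ + l₂.
So L can be 1, 2, 3, 4, 5.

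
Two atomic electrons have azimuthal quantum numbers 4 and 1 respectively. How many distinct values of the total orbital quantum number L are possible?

3

Angular momentum addition gives L = |l₁ − l₂|, …, l₁ + l₂.
So L can be 3, 4, 5.
That is 3 values.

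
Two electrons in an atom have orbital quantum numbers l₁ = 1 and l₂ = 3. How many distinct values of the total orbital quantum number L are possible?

Angular momentum addition gives L = |l₁ − l₂|, …, l₁ + l₂.
L ∈ {2, 3, 4}.
That is 3 values.

3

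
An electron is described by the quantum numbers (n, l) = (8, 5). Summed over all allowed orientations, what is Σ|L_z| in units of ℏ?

m_l ∈ {-5, -4, -3, -2, -1, 0, 1, 2, 3, 4, 5}.
Σ|m_l| = 2(1+2+…+5) = 30.

Σ|L_z| = 30 ℏ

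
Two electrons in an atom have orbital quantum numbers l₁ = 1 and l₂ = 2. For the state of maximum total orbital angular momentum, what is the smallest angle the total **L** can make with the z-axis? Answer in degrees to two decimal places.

θ_min ≈ 30.00°

L runs from |1 − 2| = 1 to 1 + 2 = 3.
So L can be 1, 2, 3.
The maximum is L = 3, with |L_tot| = ℏ√(3·4) = 2√3 ℏ.
The minimum angle with z is arccos(3/√12) ≈ 30.00°.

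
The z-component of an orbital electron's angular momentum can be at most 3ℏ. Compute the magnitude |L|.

|L| = 2√3 ℏ ≈ 3.464ℏ

Since max m_l = l, l = 3.
|L| = ℏ√(l(l+1)) = 2√3 ℏ.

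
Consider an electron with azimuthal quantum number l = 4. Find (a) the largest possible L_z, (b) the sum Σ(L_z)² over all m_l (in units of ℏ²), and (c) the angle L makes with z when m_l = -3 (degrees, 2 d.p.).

L_z,max = 4ℏ; Σ(L_z)² = 60 ℏ²; θ(m_l=-3) ≈ 132.13°

L_z,max = lℏ = 4ℏ.
Σ m_l² = 60, so Σ(L_z)² = 60 ℏ².
For m_l = -3: cos θ = -3/√20, θ ≈ 132.13°.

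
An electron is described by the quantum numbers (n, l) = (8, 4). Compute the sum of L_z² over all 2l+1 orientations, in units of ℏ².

Σ(L_z)² = 60 ℏ²

The allowed m_l values are -4, -3, -2, -1, 0, 1, 2, 3, 4.
Σ m_l² = l(l+1)(2l+1)/3 = 4·5·9/3 = 60.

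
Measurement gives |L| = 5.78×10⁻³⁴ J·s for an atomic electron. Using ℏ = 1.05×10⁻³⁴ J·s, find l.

l = 5

In units of ℏ, |L| ≈ 5.505.
l(l+1) ≈ 5.505² ≈ 30.30, so l = 5.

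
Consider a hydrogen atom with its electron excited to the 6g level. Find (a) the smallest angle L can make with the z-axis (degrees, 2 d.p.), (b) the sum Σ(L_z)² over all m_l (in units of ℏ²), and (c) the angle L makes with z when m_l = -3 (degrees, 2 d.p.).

θ_min ≈ 26.57°; Σ(L_z)² = 60 ℏ²; θ(m_l=-3) ≈ 132.13°

The 6g level has l = 4.
cos θ_min = 4/√20, so θ_min ≈ 26.57°.
Σ m_l² = 60, so Σ(L_z)² = 60 ℏ².
For m_l = -3: cos θ = -3/√20, θ ≈ 132.13°.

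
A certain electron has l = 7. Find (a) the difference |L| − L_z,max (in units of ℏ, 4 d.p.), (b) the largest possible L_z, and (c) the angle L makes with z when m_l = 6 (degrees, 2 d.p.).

|L| − L_z,max = (2√14 − 7)ℏ ≈ 0.4833ℏ.
L_z,max = lℏ = 7ℏ.
For m_l = 6: cos θ = 6/√56, θ ≈ 36.70°.

|L|−L_z,max ≈ 0.4833ℏ; L_z,max = 7ℏ; θ(m_l=6) ≈ 36.70°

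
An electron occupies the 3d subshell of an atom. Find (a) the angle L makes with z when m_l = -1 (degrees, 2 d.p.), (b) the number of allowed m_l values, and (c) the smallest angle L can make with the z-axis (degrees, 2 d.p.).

3d means n = 3, l = 2.
For m_l = -1: cos θ = -1/√6, θ ≈ 114.09°.
There are 2l+1 = 5 values of m_l.
cos θ_min = 2/√6, so θ_min ≈ 35.26°.

θ(m_l=-1) ≈ 114.09°; 5 values; θ_min ≈ 35.26°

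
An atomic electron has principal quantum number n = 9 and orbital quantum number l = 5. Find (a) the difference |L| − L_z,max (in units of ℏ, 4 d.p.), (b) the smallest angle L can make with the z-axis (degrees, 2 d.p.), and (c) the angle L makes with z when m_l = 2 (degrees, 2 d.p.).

|L| − L_z,max = (√30 − 5)ℏ ≈ 0.4772ℏ.
cos θ_min = 5/√30, so θ_min ≈ 24.09°.
For m_l = 2: cos θ = 2/√30, θ ≈ 68.58°.

|L|−L_z,max ≈ 0.4772ℏ; θ_min ≈ 24.09°; θ(m_l=2) ≈ 68.58°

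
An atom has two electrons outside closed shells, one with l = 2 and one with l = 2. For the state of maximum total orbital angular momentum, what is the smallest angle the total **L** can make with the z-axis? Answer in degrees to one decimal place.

θ_min ≈ 26.6°

L runs from |2 − 2| = 0 to 2 + 2 = 4.
So L can be 0, 1, 2, 3, 4.
The maximum is L = 4, with |L_tot| = ℏ√(4·5) = 2√5 ℏ.
The minimum angle with z is arccos(4/√20) ≈ 26.6°.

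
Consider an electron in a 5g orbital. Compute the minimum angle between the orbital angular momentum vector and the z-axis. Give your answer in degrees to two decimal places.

θ_min ≈ 26.57°

For 5g, l = 4.
|L| = √(l(l+1)) ℏ = 2√5 ℏ.
The smallest angle corresponds to the largest L_z, i.e. m_l = l = 4, giving L_z = 4ℏ.
cos θ_min = 4/√20, so θ_min ≈ 26.57°.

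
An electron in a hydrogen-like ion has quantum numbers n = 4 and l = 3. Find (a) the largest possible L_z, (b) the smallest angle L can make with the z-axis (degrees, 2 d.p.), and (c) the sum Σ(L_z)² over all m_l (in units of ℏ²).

L_z,max = 3ℏ; θ_min ≈ 30.00°; Σ(L_z)² = 28 ℏ²

L_z,max = lℏ = 3ℏ.
cos θ_min = 3/√12, so θ_min ≈ 30.00°.
Σ m_l² = 28, so Σ(L_z)² = 28 ℏ².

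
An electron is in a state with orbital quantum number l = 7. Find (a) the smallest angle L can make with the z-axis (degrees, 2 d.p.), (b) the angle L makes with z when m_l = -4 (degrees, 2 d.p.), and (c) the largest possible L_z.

cos θ_min = 7/√56, so θ_min ≈ 20.70°.
For m_l = -4: cos θ = -4/√56, θ ≈ 122.31°.
L_z,max = lℏ = 7ℏ.

θ_min ≈ 20.70°; θ(m_l=-4) ≈ 122.31°; L_z,max = 7ℏ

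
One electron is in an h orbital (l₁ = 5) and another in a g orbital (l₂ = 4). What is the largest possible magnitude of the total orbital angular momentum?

|L_tot|_max = 3√10 ℏ ≈ 9.487ℏ

Angular momentum addition gives L = |l₁ − l₂|, …, l₁ + l₂.
Allowed values: L = 1, 2, 3, 4, 5, 6, 7, 8, 9.
The largest magnitude corresponds to L = 9: |L_tot| = ℏ√(9·10) = 3√10 ℏ.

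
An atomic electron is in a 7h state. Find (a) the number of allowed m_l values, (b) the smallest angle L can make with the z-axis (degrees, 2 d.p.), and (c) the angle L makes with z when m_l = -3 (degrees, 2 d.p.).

7h means n = 7, l = 5.
There are 2l+1 = 11 values of m_l.
cos θ_min = 5/√30, so θ_min ≈ 24.09°.
For m_l = -3: cos θ = -3/√30, θ ≈ 123.21°.

11 values; θ_min ≈ 24.09°; θ(m_l=-3) ≈ 123.21°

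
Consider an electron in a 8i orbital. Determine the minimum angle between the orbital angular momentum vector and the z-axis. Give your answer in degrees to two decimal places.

θ_min ≈ 22.21°

The 8i subshell has l = 6.
|L| = ℏ√(l(l+1)) = √42 ℏ.
The smallest angle corresponds to the largest L_z, i.e. m_l = l = 6, giving L_z = 6ℏ.
cos θ_min = 6/√42, so θ_min ≈ 22.21°.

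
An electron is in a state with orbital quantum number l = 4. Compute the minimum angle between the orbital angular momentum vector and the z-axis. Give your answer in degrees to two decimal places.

|L|² = l(l+1)ℏ² = 20ℏ², so |L| = 2√5 ℏ.
The smallest angle corresponds to the largest L_z, i.e. m_l = l = 4, giving L_z = 4ℏ.
cos θ_min = 4/√20, so θ_min ≈ 26.57°.

θ_min ≈ 26.57°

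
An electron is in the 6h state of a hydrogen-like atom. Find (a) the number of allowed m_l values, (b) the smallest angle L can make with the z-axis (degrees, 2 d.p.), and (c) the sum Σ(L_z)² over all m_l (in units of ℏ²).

For 6h, l = 5.
There are 2l+1 = 11 values of m_l.
cos θ_min = 5/√30, so θ_min ≈ 24.09°.
Σ m_l² = 110, so Σ(L_z)² = 110 ℏ².

11 values; θ_min ≈ 24.09°; Σ(L_z)² = 110 ℏ²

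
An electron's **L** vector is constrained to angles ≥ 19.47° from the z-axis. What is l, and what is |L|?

At minimum angle, m_l = l, so cos θ = l/√(l(l+1)); cos²θ = l/(l+1) = 0.8889.
Solving: l = 8.
Then |L| = ℏ√(8·9) = 6√2 ℏ.

l = 8, |L| = 6√2 ℏ ≈ 8.485ℏ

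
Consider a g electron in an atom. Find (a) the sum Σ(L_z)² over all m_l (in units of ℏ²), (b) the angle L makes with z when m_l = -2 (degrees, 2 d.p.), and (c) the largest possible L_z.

For a g orbital, l = 4.
Σ m_l² = 60, so Σ(L_z)² = 60 ℏ².
For m_l = -2: cos θ = -2/√20, θ ≈ 116.57°.
L_z,max = lℏ = 4ℏ.

Σ(L_z)² = 60 ℏ²; θ(m_l=-2) ≈ 116.57°; L_z,max = 4ℏ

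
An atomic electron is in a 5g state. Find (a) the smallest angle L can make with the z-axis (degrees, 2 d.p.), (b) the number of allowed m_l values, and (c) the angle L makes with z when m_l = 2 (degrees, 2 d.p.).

5g means n = 5, l = 4.
cos θ_min = 4/√20, so θ_min ≈ 26.57°.
There are 2l+1 = 9 values of m_l.
For m_l = 2: cos θ = 2/√20, θ ≈ 63.43°.

θ_min ≈ 26.57°; 9 values; θ(m_l=2) ≈ 63.43°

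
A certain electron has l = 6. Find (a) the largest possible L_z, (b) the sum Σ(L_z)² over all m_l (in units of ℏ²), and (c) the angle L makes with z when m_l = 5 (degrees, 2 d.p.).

L_z,max = 6ℏ; Σ(L_z)² = 182 ℏ²; θ(m_l=5) ≈ 39.51°

L_z,max = lℏ = 6ℏ.
Σ m_l² = 182, so Σ(L_z)² = 182 ℏ².
For m_l = 5: cos θ = 5/√42, θ ≈ 39.51°.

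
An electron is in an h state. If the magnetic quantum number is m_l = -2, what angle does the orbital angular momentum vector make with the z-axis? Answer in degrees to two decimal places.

The letter h corresponds to l = 5.
|L| = √(l(l+1)) ℏ = √30 ℏ.
L_z = m_l ℏ = −2ℏ.
cos θ = L_z/|L| = -2/√30, so θ ≈ 111.42°.

θ ≈ 111.42°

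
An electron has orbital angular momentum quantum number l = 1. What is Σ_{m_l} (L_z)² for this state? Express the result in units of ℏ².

m_l ∈ {-1, 0, 1}.
Summing m² from −1 to 1: Σ m_l² = 2.

Σ(L_z)² = 2 ℏ²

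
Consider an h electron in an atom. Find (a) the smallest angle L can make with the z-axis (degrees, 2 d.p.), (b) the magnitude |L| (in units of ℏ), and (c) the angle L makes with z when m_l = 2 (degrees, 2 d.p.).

The letter h corresponds to l = 5.
cos θ_min = 5/√30, so θ_min ≈ 24.09°.
|L| = ℏ√(5·6) = √30 ℏ ≈ 5.477ℏ.
For m_l = 2: cos θ = 2/√30, θ ≈ 68.58°.

θ_min ≈ 24.09°; |L| = √30 ℏ ≈ 5.477ℏ; θ(m_l=2) ≈ 68.58°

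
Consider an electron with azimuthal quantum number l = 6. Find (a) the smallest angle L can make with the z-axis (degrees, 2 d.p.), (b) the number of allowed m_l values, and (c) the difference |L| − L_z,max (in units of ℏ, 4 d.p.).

cos θ_min = 6/√42, so θ_min ≈ 22.21°.
There are 2l+1 = 13 values of m_l.
|L| − L_z,max = (√42 − 6)ℏ ≈ 0.4807ℏ.

θ_min ≈ 22.21°; 13 values; |L|−L_z,max ≈ 0.4807ℏ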